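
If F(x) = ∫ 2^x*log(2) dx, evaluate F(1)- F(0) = 1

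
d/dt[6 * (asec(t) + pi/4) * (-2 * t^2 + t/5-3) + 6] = (-240*t^3*sqrt(1 - 1/t^2)*asec(t) - 60*pi*t^3*sqrt(1 - 1/t^2) + 12*t^2*sqrt(1 - 1/t^2)*asec(t) + 3*pi*t^2*sqrt(1 - 1/t^2) - 120*t^2 + 12*t - 180)/(10*t^2*sqrt(1 - 1/t^2))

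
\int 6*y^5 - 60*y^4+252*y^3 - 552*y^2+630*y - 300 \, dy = y^6 - 12*y^5 + 63*y^4 - 184*y^3 + 315*y^2 - 300*y + C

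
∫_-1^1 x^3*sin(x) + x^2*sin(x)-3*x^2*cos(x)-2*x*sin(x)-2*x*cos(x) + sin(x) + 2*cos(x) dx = 2*cos(1)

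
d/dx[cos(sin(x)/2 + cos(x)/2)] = -sqrt(2)*sin(sqrt(2)*sin(x + pi/4)/2)*cos(x + pi/4)/2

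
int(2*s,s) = s^2 + C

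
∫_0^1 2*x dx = 1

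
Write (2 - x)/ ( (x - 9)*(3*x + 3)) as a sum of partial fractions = -1/(10*(x + 1)) - 7/(30*(x - 9))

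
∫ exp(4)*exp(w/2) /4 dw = exp(w/2 + 4)/2 + C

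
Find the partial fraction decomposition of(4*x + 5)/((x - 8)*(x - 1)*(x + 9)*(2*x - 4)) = 31/(3740*(x + 9)) + 9/(140*(x - 1)) - 13/(132*(x - 2)) + 37/(1428*(x - 8))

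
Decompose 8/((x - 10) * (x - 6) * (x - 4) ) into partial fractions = 2/(3*(x - 4)) - 1/(x - 6) + 1/(3*(x - 10))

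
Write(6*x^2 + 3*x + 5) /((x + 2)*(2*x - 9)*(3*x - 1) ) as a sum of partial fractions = -12/(35*(3*x - 1)) + 112/(65*(2*x - 9)) + 23/(91*(x + 2))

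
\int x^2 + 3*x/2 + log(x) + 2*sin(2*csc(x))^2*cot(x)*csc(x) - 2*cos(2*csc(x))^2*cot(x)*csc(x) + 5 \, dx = x^3/3 + 3*x^2/4 + x*log(x) + 4*x + sin(4/sin(x))/2 + C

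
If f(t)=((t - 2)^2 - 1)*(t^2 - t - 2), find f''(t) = 12*t^2 - 30*t + 10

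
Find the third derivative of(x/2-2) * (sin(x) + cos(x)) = x*sin(x)/2 - x*cos(x)/2 - 7*sin(x)/2 + cos(x)/2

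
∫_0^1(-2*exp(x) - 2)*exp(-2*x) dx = -4 + (exp(-1) + 1)^2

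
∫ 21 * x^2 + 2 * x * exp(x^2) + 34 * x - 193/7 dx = 7*x^3 + 17*x^2 - 193*x/7 + exp(x^2) + C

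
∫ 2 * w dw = w^2 + C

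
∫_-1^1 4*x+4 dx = 8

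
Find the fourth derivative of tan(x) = 24*tan(x)^5 + 40*tan(x)^3 + 16*tan(x)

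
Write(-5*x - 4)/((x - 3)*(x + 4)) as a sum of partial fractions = -16/(7*(x + 4)) - 19/(7*(x - 3))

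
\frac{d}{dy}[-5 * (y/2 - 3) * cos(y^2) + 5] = 5*y^2*sin(y^2) - 30*y*sin(y^2) - 5*cos(y^2)/2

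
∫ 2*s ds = s^2 + C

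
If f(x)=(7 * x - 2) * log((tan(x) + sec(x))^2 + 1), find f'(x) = 4*(7*x*sin(x) + 7*x + 7*log((sin(x) + 1)/(2*cos(x)^2))*cos(x) - 2*sin(x) + 14*log(2)*cos(x) - 2)*cos(x)^2/(3*cos(x) + cos(3*x))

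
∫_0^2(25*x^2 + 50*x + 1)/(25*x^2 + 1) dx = 2 + log(101)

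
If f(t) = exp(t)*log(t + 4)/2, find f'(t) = (t*exp(t)*log(t + 4) + 4*exp(t)*log(t + 4) + exp(t))/(2*t + 8)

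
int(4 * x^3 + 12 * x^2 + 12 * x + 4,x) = x^4 + 4*x^3 + 6*x^2 + 4*x + C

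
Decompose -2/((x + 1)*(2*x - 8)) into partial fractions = 1/(5*(x + 1)) - 1/(5*(x - 4))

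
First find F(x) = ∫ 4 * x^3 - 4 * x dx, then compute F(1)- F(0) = -1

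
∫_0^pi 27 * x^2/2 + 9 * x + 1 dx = pi + 9*pi^2/2 + 9*pi^3/2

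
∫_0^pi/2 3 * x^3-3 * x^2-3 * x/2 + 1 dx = (-1 + 3*pi/8)*(-pi/2 + pi^3/8)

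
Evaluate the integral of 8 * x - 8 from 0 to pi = -4 + (2 - 2*pi)^2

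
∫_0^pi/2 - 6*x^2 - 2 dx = -pi^3/4 - pi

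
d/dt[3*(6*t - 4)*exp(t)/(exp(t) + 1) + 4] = (18*t*exp(t) + 18*exp(2*t) + 6*exp(t))/(exp(2*t) + 2*exp(t) + 1)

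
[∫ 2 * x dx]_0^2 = 4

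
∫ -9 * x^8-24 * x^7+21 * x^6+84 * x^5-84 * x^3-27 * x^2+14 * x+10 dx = -x^9 - 3*x^8 + 3*x^7 + 14*x^6 - 21*x^4 - 9*x^3 + 7*x^2 + 10*x + C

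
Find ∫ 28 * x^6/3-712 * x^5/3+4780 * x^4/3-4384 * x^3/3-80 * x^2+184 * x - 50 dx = 4*x^7/3 - 356*x^6/9 + 956*x^5/3 - 1096*x^4/3 - 80*x^3/3 + 92*x^2 - 50*x + C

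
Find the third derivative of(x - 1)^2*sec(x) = (-x^2*sin(x)/cos(x) + 6*x^2*sin(x)/cos(x)^3 + 2*x*sin(x)/cos(x) - 12*x*sin(x)/cos(x)^3 - 6*x + 12*x/cos(x)^2 + 5*sin(x)/cos(x) + 6*sin(x)/cos(x)^3 + 6 - 12/cos(x)^2)/cos(x)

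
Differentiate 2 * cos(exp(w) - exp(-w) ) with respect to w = -2*(exp(2*w) + 1)*exp(-w)*sin(exp(w) - exp(-w))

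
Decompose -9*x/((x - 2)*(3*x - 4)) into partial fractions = 18/(3*x - 4) - 9/(x - 2)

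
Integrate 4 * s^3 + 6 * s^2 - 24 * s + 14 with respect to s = s^4 + 2*s^3 - 12*s^2 + 14*s + C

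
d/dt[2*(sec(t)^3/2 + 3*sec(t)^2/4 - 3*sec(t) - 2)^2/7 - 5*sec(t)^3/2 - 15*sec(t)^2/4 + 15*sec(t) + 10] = 3*(86 - 19/cos(t) - 61/cos(t)^2 - 13/cos(t)^3 + 5/cos(t)^4 + 2/cos(t)^5)*sin(t)/(14*cos(t)^2)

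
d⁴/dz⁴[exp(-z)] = exp(-z)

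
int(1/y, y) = log(y) + C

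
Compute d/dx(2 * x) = 2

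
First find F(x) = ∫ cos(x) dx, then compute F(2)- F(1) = -sin(1) + sin(2)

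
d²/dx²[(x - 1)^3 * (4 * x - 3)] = 48*x^2 - 90*x + 42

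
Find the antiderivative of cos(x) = sin(x) + C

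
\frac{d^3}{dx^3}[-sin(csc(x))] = (-cos(1/sin(x)) + 3*sin(1/sin(x))/sin(x) + 7*cos(1/sin(x))/sin(x)^2 - 6*sin(1/sin(x))/sin(x)^3 - cos(1/sin(x))/sin(x)^4)*cos(x)/sin(x)^2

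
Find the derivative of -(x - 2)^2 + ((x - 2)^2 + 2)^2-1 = 4*x^3 - 24*x^2 + 54*x - 44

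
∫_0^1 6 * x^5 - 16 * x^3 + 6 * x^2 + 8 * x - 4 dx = -1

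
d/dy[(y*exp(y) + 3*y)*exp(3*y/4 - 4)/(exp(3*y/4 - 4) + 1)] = (9*y*exp(3*y/4 - 4) + 7*y*exp(7*y/4 - 4) + 4*y*exp(5*y/2 - 8) + 12*exp(3*y/4 - 4) + 12*exp(3*y/2 - 8) + 4*exp(7*y/4 - 4) + 4*exp(5*y/2 - 8))/(8*exp(-4)*exp(3*y/4) + 4*exp(-8)*exp(3*y/2) + 4)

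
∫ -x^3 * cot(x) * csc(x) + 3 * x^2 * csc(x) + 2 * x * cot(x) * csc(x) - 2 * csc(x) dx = x*(x^2 - 2)*csc(x) + C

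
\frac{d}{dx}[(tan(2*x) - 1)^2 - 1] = 4*(sin(2*x)/cos(2*x) - 1)/cos(2*x)^2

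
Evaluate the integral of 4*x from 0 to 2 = 8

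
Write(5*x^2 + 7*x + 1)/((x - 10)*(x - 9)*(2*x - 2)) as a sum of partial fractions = 13/(144*(x - 1)) - 469/(16*(x - 9)) + 571/(18*(x - 10))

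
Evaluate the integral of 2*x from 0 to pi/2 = pi^2/4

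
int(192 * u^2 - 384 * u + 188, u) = 64*u^3 - 192*u^2 + 188*u + C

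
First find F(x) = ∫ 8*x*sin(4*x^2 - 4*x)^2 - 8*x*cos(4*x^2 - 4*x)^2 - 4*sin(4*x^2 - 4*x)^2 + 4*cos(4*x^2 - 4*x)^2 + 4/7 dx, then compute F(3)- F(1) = 8/7 - sin(48)/2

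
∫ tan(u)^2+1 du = tan(u) + C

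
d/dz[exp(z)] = exp(z)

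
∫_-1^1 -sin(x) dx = 0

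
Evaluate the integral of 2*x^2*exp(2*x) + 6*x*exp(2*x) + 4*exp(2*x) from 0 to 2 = -1 + 9*exp(4)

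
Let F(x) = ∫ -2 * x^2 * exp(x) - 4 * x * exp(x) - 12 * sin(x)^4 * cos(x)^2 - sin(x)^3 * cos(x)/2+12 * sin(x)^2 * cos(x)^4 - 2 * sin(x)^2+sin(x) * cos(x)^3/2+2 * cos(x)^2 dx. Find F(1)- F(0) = -2*E + (1 - cos(4))/32 + 4*sin(1)^3*cos(1)^3 + sin(2)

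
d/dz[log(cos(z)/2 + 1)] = -sin(z)/(cos(z) + 2)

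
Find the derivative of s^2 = 2*s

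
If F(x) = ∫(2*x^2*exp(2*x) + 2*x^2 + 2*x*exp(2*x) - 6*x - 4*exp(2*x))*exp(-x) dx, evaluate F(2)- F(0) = -2*exp(-2) + 2*exp(2)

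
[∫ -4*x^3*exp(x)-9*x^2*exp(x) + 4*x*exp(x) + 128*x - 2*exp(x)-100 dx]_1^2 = -24*exp(2) + 3*E + 92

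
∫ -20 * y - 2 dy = -10*y^2 - 2*y + C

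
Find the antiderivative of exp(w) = exp(w) + C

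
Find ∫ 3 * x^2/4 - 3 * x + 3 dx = x^3/4 - 3*x^2/2 + 3*x + C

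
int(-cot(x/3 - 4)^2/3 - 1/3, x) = cot(x/3 - 4) + C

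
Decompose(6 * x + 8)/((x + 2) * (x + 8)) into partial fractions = 20/(3*(x + 8)) - 2/(3*(x + 2))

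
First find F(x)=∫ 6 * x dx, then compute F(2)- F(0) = 12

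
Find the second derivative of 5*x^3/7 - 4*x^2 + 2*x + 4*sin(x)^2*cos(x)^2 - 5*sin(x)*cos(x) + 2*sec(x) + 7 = 30*x/7 - 6*(1 - cos(4*x)) + 8*sin(x)^4 + 10*sin(2*x) + 8*cos(x)^4 + 4*tan(x)^2*sec(x) + 2*sec(x) - 8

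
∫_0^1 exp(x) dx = -1 + E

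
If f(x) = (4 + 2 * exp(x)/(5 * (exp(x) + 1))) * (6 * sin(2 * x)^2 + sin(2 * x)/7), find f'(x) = (1848*exp(2*x)*sin(4*x) + 44*exp(2*x)*cos(2*x) + 84*exp(x)*sin(2*x)^2 + 2*exp(x)*sin(2*x) + 3528*exp(x)*sin(4*x) + 84*exp(x)*cos(2*x) + 1680*sin(4*x) + 40*cos(2*x))/(35*exp(2*x) + 70*exp(x) + 35)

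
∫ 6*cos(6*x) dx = sin(6*x) + C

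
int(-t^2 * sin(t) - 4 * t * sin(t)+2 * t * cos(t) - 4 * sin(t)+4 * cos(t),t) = (t + 2)^2*cos(t) + C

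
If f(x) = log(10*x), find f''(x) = -1/x^2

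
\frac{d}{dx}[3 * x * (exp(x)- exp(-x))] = (3*x*exp(2*x) + 3*x + 3*exp(2*x) - 3)*exp(-x)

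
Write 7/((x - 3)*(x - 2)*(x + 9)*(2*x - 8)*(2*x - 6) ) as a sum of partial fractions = 7/(82368*(x + 9)) - 7/(88*(x - 2)) + 7/(576*(x - 3)) - 7/(48*(x - 3)^2) + 7/(104*(x - 4))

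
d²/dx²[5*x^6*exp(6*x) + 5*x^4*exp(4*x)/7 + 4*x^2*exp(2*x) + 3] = 180*x^6*exp(6*x) + 360*x^5*exp(6*x) + 150*x^4*exp(6*x) + 80*x^4*exp(4*x)/7 + 160*x^3*exp(4*x)/7 + 60*x^2*exp(4*x)/7 + 16*x^2*exp(2*x) + 32*x*exp(2*x) + 8*exp(2*x)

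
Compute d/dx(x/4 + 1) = 1/4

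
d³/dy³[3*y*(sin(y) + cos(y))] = 3*y*sin(y) - 3*y*cos(y) - 9*sin(y) - 9*cos(y)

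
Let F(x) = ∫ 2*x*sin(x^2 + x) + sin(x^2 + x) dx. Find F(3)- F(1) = -cos(12) + cos(2)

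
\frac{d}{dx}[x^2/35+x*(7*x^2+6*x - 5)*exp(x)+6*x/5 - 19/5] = 7*x^3*exp(x) + 27*x^2*exp(x) + 7*x*exp(x) + 2*x/35 - 5*exp(x) + 6/5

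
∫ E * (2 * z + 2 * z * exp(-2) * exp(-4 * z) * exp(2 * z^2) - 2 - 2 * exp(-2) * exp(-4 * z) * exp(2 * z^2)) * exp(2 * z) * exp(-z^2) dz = 2*sinh((z - 1)^2 - 2) + C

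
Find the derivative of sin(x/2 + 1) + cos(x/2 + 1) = sqrt(2)*cos(x/2 + pi/4 + 1)/2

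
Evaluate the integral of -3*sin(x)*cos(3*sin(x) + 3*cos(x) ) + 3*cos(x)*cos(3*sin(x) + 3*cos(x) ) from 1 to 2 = -sin(3*cos(1) + 3*sin(1)) + sin(3*cos(2) + 3*sin(2))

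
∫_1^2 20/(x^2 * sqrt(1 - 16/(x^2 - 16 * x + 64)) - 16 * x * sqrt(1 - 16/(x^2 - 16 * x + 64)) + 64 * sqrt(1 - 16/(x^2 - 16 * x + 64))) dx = -5*acsc(7/4) + 5*acsc(3/2)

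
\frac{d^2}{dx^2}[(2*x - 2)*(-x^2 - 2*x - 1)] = -12*x - 4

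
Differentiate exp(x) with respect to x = exp(x)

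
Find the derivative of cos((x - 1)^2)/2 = (1 - x)*sin(x^2 - 2*x + 1)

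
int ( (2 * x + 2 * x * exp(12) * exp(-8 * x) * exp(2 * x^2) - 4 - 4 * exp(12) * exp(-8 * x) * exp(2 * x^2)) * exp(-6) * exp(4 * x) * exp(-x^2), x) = 2*sinh(x^2 - 4*x + 6) + C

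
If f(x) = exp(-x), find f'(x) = -exp(-x)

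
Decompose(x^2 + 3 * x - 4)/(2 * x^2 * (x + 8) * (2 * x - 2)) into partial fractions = -1/(64*(x + 8)) + 1/(64*x) + 1/(8*x^2)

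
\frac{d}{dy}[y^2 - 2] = 2*y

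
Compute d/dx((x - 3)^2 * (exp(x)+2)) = x^2*exp(x) - 4*x*exp(x) + 4*x + 3*exp(x) - 12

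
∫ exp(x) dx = exp(x) + C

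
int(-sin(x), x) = cos(x) + C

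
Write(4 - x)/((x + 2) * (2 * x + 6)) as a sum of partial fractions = -7/(2*(x + 3)) + 3/(x + 2)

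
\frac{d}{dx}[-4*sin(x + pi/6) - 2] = -4*cos(x + pi/6)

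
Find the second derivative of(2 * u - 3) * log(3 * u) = (2*u + 3)/u^2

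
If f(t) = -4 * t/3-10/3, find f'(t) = -4/3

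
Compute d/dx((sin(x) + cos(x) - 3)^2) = 2*cos(2*x) - 6*sqrt(2)*cos(x + pi/4)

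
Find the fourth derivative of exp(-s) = exp(-s)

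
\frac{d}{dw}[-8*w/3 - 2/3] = -8/3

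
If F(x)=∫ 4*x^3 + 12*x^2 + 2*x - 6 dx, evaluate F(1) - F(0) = 0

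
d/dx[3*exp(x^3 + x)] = 9*x^2*exp(x^3 + x) + 3*exp(x^3 + x)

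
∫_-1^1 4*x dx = 0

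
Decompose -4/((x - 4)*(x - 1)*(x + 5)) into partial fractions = -2/(27*(x + 5)) + 2/(9*(x - 1)) - 4/(27*(x - 4))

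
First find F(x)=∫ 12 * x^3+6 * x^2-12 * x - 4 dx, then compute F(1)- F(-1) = -4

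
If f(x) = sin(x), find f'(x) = cos(x)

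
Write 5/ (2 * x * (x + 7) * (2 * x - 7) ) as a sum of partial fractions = 10/(147*(2*x - 7)) + 5/(294*(x + 7)) - 5/(98*x)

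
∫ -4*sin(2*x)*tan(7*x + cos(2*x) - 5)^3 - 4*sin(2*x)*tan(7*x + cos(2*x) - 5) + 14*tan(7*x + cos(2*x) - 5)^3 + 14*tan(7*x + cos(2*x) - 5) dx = tan(7*x + cos(2*x) - 5)^2 + C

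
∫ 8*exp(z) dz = 8*exp(z) + C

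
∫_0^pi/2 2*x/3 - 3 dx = -6 + (-3 + pi/4)*(-2 + pi/3)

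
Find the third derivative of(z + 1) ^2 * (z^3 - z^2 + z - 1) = 60*z^2 + 24*z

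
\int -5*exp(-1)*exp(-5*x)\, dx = exp(-5*x - 1) + C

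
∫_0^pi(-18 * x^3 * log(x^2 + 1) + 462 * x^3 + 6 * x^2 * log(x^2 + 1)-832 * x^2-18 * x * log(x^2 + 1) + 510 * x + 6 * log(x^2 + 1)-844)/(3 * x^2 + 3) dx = -245 + (-3*pi^2 + 5 + 2*pi)*log(1 + pi^2) - 4*pi/3 + 5*(7 - 4*pi)^2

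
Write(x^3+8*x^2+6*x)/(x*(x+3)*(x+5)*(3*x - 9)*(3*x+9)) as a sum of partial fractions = 1/(32*(x + 5)) - 5/(108*(x + 3)) + 1/(12*(x + 3)^2) + 13/(864*(x - 3))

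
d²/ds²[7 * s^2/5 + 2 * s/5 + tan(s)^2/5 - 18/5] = 6*tan(s)^4/5 + 8*tan(s)^2/5 + 16/5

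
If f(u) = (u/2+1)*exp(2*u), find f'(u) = u*exp(2*u) + 5*exp(2*u)/2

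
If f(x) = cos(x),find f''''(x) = cos(x)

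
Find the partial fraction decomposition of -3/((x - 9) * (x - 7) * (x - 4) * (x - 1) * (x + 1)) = -3/(800*(x + 1)) + 1/(96*(x - 1)) - 1/(75*(x - 4)) + 1/(96*(x - 7)) - 3/(800*(x - 9))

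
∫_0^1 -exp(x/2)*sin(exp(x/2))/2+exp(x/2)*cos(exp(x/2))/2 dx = sqrt(2)*(-sin(pi/4 + 1) + sin(pi/4 + exp(1/2)))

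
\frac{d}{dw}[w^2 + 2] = 2*w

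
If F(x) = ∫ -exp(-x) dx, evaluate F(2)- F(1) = -exp(-1) + exp(-2)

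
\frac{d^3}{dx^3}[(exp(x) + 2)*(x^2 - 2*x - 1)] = x^2*exp(x) + 4*x*exp(x) - exp(x)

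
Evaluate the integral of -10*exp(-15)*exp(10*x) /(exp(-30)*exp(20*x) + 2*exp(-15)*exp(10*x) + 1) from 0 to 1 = -exp(15)/(1 + exp(15)) + exp(5)/(1 + exp(5))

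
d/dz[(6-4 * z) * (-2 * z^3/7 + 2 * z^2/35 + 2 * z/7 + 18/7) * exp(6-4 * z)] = (-160*z^4 + 432*z^3 - 92*z^2 + 1144*z - 2460)*exp(6 - 4*z)/35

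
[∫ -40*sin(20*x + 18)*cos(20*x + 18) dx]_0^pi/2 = 0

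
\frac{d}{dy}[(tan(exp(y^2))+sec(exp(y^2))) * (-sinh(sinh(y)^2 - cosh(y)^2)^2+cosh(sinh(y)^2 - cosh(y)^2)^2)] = -2*y*(-sin(exp(y^2))*cosh(1)^2 + sin(exp(y^2))*sinh(1)^2 - cosh(1)^2 + sinh(1)^2)*exp(y^2)/cos(exp(y^2))^2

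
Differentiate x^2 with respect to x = 2*x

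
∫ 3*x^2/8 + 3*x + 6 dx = x^3/8 + 3*x^2/2 + 6*x + C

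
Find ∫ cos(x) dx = sin(x) + C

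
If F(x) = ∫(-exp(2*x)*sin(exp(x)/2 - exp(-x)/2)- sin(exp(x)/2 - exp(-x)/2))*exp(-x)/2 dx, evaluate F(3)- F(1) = cos((-exp(3) + exp(-3))/2) - cos((E - exp(-1))/2)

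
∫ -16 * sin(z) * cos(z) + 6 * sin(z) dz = 2*(4*cos(z) - 3)*cos(z) + C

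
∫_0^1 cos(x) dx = sin(1)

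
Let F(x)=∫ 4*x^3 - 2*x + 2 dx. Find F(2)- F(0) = 16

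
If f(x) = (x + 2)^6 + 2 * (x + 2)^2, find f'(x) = 6*x^5 + 60*x^4 + 240*x^3 + 480*x^2 + 484*x + 200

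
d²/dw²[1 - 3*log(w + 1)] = 3/(w^2 + 2*w + 1)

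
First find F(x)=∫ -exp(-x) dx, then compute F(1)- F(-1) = -E + exp(-1)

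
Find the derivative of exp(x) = exp(x)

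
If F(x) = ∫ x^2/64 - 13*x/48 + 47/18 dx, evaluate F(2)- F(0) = 85/18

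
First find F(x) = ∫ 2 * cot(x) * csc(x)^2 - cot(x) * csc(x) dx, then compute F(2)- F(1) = -csc(2)^2 - csc(1) + csc(2) + csc(1)^2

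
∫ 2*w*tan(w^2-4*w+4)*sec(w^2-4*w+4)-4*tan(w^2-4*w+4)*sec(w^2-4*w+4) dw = sec((w - 2)^2) + C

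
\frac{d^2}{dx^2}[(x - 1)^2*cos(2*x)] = -4*x^2*cos(2*x) + 8*sqrt(2)*x*cos(2*x + pi/4) + 8*sin(2*x) - 2*cos(2*x)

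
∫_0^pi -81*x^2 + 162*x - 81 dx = (3 - 3*pi)^3 - 27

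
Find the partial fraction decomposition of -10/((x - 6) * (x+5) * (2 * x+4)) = -5/(33*(x + 5)) + 5/(24*(x + 2)) - 5/(88*(x - 6))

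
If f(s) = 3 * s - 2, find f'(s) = 3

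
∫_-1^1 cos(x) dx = 2*sin(1)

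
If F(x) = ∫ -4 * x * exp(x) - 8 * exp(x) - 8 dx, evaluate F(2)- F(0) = -12*exp(2) - 12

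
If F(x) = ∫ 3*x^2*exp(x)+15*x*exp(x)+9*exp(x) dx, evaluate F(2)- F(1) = -12*E + 30*exp(2)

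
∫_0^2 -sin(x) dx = -1 + cos(2)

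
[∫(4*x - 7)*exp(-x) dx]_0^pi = -3 + (3 - 4*pi)*exp(-pi)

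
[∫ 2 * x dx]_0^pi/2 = pi^2/4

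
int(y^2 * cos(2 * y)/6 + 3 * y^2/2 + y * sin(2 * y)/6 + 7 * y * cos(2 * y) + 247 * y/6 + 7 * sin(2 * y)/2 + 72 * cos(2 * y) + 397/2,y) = (y + 18)*(y + 24)*(6*y + sin(2*y) - 5)/12 + C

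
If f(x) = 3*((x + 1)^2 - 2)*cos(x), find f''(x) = -3*x^2*cos(x) - 12*x*sin(x) - 6*x*cos(x) - 12*sin(x) + 9*cos(x)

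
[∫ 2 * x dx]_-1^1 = 0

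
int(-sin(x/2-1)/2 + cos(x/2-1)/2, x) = sqrt(2)*cos(-x/2 + pi/4 + 1) + C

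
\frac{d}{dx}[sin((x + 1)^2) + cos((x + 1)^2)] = -2*x*sin(x^2 + 2*x + 1) + 2*x*cos(x^2 + 2*x + 1) - 2*sin(x^2 + 2*x + 1) + 2*cos(x^2 + 2*x + 1)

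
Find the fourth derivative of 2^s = 2^s*log(2)^4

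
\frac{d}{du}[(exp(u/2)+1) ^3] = 3*exp(3*u/2)/2 + 3*exp(u/2)/2 + 3*exp(u)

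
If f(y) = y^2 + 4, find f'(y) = 2*y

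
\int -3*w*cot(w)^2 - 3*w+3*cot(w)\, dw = 3*w*cot(w) + C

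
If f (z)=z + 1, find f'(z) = 1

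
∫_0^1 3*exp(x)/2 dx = -3/2 + 3*E/2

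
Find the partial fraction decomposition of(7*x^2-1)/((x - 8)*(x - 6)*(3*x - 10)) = 691/(112*(3*x - 10)) - 251/(16*(x - 6)) + 447/(28*(x - 8))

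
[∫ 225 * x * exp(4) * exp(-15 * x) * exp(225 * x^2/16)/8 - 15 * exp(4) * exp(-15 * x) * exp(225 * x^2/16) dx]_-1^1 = -exp(529/16) + exp(49/16)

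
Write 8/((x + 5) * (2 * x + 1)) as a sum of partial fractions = 16/(9*(2*x + 1)) - 8/(9*(x + 5))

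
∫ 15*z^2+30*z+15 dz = 5*z^3 + 15*z^2 + 15*z + C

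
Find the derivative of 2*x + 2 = 2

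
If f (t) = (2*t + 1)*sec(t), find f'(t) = 2*t*tan(t)*sec(t) + tan(t)*sec(t) + 2*sec(t)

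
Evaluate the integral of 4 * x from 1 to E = -2 + 2*exp(2)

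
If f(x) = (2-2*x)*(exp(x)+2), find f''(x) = -2*x*exp(x) - 2*exp(x)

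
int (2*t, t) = t^2 + C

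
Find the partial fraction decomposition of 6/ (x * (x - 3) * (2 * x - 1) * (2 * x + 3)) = -2/(9*(2*x + 3)) - 6/(5*(2*x - 1)) + 2/(45*(x - 3)) + 2/(3*x)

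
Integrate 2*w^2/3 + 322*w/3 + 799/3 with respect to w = 2*w^3/9 + 161*w^2/3 + 799*w/3 + C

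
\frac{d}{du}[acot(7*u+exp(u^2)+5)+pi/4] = (-2*u*exp(u^2) - 7)/(49*u^2 + 14*u*exp(u^2) + 70*u + exp(2*u^2) + 10*exp(u^2) + 26)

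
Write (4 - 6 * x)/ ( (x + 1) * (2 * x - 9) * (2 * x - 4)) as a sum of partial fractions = -46/(55*(2*x - 9)) + 5/(33*(x + 1)) + 4/(15*(x - 2))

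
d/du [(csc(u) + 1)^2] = -2*(1 + 1/sin(u))*cos(u)/sin(u)^2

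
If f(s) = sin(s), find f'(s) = cos(s)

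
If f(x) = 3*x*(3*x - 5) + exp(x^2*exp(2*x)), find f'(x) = 2*x^2*exp(x^2*exp(2*x) + 2*x) + 2*x*exp(x^2*exp(2*x) + 2*x) + 18*x - 15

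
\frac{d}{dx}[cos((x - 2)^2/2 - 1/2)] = (2 - x)*sin(x^2/2 - 2*x + 3/2)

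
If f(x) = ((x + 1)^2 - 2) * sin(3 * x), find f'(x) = 3*x^2*cos(3*x) + 2*x*sin(3*x) + 6*x*cos(3*x) + 2*sin(3*x) - 3*cos(3*x)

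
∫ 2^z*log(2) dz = 2^z + C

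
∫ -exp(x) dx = -exp(x) + C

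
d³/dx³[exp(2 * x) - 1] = 8*exp(2*x)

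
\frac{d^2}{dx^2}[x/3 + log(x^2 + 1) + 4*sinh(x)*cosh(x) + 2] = (8*x^4*sinh(2*x) + 16*x^2*sinh(2*x) - 2*x^2 + 8*sinh(2*x) + 2)/(x^4 + 2*x^2 + 1)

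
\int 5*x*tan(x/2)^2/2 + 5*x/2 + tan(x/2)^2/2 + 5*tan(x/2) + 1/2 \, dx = (5*x + 1)*tan(x/2) + C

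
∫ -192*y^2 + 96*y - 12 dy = -64*y^3 + 48*y^2 - 12*y + C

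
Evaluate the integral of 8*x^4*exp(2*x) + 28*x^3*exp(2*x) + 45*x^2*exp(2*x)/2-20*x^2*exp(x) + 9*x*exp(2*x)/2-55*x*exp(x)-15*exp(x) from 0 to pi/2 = -5*pi*(3 + 2*pi)*exp(pi/2)/2 + pi^2*(3 + 2*pi)^2*exp(pi)/16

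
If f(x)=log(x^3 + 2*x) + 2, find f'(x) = (3*x^2 + 2)/(x^3 + 2*x)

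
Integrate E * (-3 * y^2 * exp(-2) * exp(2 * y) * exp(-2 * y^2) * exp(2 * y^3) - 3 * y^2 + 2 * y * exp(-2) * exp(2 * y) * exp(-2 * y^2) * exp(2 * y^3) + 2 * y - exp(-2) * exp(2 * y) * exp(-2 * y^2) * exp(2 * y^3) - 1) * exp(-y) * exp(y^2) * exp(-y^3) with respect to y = -2*sinh(y^3 - y^2 + y - 1) + C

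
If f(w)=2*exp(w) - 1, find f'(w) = 2*exp(w)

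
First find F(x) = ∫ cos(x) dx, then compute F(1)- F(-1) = 2*sin(1)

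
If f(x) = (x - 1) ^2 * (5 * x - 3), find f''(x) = 30*x - 26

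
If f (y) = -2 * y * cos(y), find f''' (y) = -2*y*sin(y) + 6*cos(y)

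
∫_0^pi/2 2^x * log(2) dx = -1 + 2^(pi/2)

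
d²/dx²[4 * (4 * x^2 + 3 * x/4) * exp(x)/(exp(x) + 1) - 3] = (-16*x^2*exp(2*x) + 16*x^2*exp(x) + 61*x*exp(2*x) + 67*x*exp(x) + 32*exp(3*x) + 70*exp(2*x) + 38*exp(x))/(exp(3*x) + 3*exp(2*x) + 3*exp(x) + 1)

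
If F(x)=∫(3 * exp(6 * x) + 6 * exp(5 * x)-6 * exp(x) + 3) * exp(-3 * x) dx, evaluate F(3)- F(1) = -(-exp(-1) + 1 + E)^3 + (-exp(-3) + 1 + exp(3))^3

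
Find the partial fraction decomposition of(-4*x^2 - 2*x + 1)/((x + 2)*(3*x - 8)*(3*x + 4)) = 31/(72*(3*x + 4)) - 295/(504*(3*x - 8)) - 11/(28*(x + 2))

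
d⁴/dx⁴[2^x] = 2^x*log(2)^4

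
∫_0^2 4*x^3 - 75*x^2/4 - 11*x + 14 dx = -28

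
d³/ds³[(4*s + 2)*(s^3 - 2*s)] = 96*s + 12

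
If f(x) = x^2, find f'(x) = 2*x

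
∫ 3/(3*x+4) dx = log(6*x + 8) + C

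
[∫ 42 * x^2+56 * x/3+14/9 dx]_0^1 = 224/9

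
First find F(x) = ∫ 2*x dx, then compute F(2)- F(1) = 3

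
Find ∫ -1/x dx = -log(2*x) + C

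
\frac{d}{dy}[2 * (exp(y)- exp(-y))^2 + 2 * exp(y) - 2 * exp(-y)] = (4*exp(4*y) + 2*exp(3*y) + 2*exp(y) - 4)*exp(-2*y)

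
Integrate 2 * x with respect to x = x^2 + C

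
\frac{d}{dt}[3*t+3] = 3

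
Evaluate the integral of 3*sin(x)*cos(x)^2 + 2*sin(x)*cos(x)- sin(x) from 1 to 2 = -cos(1) + cos(2) - cos(2)^2 - cos(2)^3 + cos(1)^3 + cos(1)^2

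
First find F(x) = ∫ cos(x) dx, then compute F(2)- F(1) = -sin(1) + sin(2)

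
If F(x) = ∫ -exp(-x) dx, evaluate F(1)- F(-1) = -E + exp(-1)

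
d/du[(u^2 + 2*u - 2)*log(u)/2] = (2*u^2*log(u) + u^2 + 2*u*log(u) + 2*u - 2)/(2*u)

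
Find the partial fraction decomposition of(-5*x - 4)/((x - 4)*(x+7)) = -31/(11*(x + 7)) - 24/(11*(x - 4))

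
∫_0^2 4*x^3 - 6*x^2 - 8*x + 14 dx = 12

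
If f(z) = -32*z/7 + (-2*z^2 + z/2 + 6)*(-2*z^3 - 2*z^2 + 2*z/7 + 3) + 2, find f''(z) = 80*z^3 + 36*z^2 - 570*z/7 - 250/7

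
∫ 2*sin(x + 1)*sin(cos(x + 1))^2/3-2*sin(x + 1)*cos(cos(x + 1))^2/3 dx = sin(2*cos(x + 1))/3 + C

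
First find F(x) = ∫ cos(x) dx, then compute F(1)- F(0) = sin(1)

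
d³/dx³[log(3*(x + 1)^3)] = 6/(x^3 + 3*x^2 + 3*x + 1)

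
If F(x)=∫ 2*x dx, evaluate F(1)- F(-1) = 0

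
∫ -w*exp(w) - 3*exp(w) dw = (-w - 2)*exp(w) + C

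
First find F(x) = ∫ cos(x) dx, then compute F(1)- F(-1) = 2*sin(1)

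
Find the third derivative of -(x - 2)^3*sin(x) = x^3*cos(x) + 9*x^2*sin(x) - 6*x^2*cos(x) - 36*x*sin(x) - 6*x*cos(x) + 30*sin(x) + 28*cos(x)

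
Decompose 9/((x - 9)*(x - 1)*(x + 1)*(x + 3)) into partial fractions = -3/(32*(x + 3)) + 9/(40*(x + 1)) - 9/(64*(x - 1)) + 3/(320*(x - 9))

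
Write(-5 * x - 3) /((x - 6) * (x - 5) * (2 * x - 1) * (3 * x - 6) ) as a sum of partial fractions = 4/(81*(2*x - 1)) - 13/(108*(x - 2)) + 28/(81*(x - 5)) - 1/(4*(x - 6))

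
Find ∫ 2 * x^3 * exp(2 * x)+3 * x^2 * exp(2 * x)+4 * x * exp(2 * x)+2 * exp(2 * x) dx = x*(x^2 + 2)*exp(2*x) + C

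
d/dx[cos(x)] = -sin(x)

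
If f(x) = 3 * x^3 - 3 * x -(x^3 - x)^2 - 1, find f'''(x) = -120*x^3 + 48*x + 18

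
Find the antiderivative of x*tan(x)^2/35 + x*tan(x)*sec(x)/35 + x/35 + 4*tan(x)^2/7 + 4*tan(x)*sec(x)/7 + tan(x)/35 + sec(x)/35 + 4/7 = (x + 20)*(tan(x) + sec(x))/35 + C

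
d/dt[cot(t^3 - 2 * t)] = (2 - 3*t^2)/sin(t*(t^2 - 2))^2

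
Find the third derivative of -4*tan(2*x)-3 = -192*tan(2*x)^4 - 256*tan(2*x)^2 - 64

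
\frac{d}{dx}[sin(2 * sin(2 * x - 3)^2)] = 8*sin(2*x - 3)*cos(2*x - 3)*cos(2*sin(2*x - 3)^2)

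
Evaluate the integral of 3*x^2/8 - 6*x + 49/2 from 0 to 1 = 173/8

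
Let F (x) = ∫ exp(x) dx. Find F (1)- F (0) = -1 + E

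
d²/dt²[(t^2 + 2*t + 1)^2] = 12*t^2 + 24*t + 12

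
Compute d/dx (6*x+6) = 6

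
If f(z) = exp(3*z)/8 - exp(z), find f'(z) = 3*exp(3*z)/8 - exp(z)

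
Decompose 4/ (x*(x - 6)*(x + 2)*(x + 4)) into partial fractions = -1/(20*(x + 4)) + 1/(8*(x + 2)) + 1/(120*(x - 6)) - 1/(12*x)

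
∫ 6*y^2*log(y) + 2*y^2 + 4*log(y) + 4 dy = 2*y*(y^2 + 2)*log(y) + C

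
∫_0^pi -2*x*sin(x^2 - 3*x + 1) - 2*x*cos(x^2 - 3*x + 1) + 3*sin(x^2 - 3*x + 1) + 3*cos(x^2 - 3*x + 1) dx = sin(1 + pi^2) - cos(1) - cos(1 + pi^2) + sin(1)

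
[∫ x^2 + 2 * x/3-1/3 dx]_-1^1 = 0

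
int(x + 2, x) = x^2/2 + 2*x + C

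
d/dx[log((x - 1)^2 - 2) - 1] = (2*x - 2)/(x^2 - 2*x - 1)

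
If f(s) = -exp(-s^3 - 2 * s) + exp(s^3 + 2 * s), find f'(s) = (3*s^2*exp(2*s^3 + 4*s) + 3*s^2 + 2*exp(2*s^3 + 4*s) + 2)*exp(-s^3 - 2*s)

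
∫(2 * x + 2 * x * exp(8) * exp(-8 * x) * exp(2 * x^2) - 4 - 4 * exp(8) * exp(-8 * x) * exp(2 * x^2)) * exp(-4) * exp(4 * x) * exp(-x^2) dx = 2*sinh((x - 2)^2) + C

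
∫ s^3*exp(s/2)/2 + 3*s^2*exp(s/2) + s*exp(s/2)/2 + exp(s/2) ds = s*(s^2 + 1)*exp(s/2) + C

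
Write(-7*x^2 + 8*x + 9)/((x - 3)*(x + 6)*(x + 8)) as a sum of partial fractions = -503/(22*(x + 8)) + 97/(6*(x + 6)) - 10/(33*(x - 3))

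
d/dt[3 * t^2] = 6*t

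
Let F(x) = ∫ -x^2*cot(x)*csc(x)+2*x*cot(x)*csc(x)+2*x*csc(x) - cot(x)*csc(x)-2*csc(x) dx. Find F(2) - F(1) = csc(2)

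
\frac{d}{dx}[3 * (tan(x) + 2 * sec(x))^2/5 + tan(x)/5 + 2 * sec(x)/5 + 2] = (12*sin(x)^2/(5*cos(x)) + 2*sin(x)/5 + 6*sin(x)/cos(x) + 1/5 + 12/(5*cos(x)))/cos(x)^2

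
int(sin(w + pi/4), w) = -cos(w + pi/4) + C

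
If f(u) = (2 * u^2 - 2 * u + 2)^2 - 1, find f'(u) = 16*u^3 - 24*u^2 + 24*u - 8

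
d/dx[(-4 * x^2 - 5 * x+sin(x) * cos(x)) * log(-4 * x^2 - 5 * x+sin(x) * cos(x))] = -8*x*log(-4*x^2 - 5*x + sin(2*x)/2) - 8*x + log(-4*x^2 - 5*x + sin(2*x)/2)*cos(2*x) - 5*log(-4*x^2 - 5*x + sin(2*x)/2) + cos(2*x) - 5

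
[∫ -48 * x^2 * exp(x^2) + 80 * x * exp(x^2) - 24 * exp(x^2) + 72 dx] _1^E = (-20 + 12*E)*(6 - 2*exp(exp(2))) - 16*E + 48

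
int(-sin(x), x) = cos(x) + C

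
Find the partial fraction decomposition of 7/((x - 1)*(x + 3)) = -7/(4*(x + 3)) + 7/(4*(x - 1))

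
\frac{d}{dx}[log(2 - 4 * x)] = 2/(2*x - 1)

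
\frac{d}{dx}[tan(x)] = cos(x)^(-2)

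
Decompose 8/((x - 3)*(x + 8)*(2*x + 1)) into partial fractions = -32/(105*(2*x + 1)) + 8/(165*(x + 8)) + 8/(77*(x - 3))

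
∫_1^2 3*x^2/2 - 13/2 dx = -3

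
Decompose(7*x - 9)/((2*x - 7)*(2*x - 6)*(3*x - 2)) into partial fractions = -39/(238*(3*x - 2)) + 31/(17*(2*x - 7)) - 6/(7*(x - 3))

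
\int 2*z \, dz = z^2 + C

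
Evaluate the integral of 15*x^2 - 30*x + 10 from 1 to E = -30 + (5 + 5*E)*((-2 + E)^2 + 2)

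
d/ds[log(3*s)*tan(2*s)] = (4*s*log(s) + 4*s*log(3) + sin(4*s))/(s*(cos(4*s) + 1))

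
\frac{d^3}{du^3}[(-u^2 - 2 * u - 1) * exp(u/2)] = -u^2*exp(u/2)/8 - 7*u*exp(u/2)/4 - 37*exp(u/2)/8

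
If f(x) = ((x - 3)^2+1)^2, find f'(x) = 4*x^3 - 36*x^2 + 112*x - 120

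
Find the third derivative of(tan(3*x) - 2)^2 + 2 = 648*tan(3*x)^5 - 648*tan(3*x)^4 + 1080*tan(3*x)^3 - 864*tan(3*x)^2 + 432*tan(3*x) - 216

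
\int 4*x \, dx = 2*x^2 + C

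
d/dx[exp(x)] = exp(x)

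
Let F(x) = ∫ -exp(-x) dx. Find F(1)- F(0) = -1 + exp(-1)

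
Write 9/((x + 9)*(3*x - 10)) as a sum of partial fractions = 27/(37*(3*x - 10)) - 9/(37*(x + 9))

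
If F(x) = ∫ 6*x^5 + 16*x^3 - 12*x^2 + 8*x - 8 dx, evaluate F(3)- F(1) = 960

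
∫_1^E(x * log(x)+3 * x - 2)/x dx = -4 + 3*E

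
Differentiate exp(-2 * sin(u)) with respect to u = -2*exp(-2*sin(u))*cos(u)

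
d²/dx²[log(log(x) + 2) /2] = (-log(x) - 3)/(2*x^2*log(x)^2 + 8*x^2*log(x) + 8*x^2)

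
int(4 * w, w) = 2*w^2 + C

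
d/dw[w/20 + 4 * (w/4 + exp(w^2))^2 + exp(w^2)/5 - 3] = 4*w^2*exp(w^2) + 16*w*exp(2*w^2) + 2*w*exp(w^2)/5 + w/2 + 2*exp(w^2) + 1/20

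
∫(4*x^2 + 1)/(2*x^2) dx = 2*x - 1/(2*x) + C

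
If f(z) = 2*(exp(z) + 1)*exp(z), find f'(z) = 4*exp(2*z) + 2*exp(z)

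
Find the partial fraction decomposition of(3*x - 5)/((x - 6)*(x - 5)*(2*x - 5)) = 2/(7*(2*x - 5)) - 2/(x - 5) + 13/(7*(x - 6))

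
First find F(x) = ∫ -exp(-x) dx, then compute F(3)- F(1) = -exp(-1) + exp(-3)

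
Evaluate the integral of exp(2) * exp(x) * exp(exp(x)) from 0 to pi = -exp(3) + exp(2 + exp(pi))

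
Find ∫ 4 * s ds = 2*s^2 + C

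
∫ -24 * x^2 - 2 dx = -8*x^3 - 2*x + C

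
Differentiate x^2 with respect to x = 2*x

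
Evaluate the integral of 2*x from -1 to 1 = 0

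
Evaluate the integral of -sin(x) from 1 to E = cos(E) - cos(1)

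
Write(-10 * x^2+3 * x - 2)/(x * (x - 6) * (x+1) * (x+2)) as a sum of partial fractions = 3/(x + 2) - 15/(7*(x + 1)) - 43/(42*(x - 6)) + 1/(6*x)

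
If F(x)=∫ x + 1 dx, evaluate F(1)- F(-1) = 2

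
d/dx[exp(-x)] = -exp(-x)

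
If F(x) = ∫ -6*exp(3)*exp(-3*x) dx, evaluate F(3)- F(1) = -2 + 2*exp(-6)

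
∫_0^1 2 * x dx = 1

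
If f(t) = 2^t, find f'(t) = 2^t*log(2)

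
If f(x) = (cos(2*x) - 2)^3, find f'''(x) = 48*(36*sin(x)^4 - 4*sin(x)^2 - 5)*sin(x)*cos(x)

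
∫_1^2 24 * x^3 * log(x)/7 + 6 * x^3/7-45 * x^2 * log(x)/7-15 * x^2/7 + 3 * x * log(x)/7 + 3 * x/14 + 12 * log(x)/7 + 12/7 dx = 6*log(2)/7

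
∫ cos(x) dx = sin(x) + C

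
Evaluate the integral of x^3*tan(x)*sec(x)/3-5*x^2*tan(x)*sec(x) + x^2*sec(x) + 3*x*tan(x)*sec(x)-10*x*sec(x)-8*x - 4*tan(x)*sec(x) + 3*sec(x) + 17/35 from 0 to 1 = 17/35 - 17*sec(1)/3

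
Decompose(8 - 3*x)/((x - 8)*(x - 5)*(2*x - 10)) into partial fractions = 8/(9*(x - 5)) + 7/(6*(x - 5)^2) - 8/(9*(x - 8))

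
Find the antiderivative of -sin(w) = cos(w) + C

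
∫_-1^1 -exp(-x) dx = -E + exp(-1)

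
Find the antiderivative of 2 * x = x^2 + C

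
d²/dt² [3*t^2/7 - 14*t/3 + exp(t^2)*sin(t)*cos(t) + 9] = 2*t^2*exp(t^2)*sin(2*t) + 4*t*exp(t^2)*cos(2*t) - exp(t^2)*sin(2*t) + 6/7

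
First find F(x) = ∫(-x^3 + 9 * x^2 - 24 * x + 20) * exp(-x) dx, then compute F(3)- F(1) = exp(-3) + exp(-1)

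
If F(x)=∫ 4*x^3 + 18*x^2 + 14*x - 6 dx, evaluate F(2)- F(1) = 72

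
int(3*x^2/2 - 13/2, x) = x^3/2 - 13*x/2 + C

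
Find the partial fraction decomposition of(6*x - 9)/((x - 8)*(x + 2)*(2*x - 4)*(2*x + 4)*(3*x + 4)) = -1377/(4480*(3*x + 4)) + 657/(6400*(x + 2)) + 21/(320*(x + 2)^2) - 1/(1280*(x - 2)) + 13/(22400*(x - 8))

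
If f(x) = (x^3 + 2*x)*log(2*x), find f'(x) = 3*x^2*log(x) + x^2 + 3*x^2*log(2) + 2*log(x) + 2*log(2) + 2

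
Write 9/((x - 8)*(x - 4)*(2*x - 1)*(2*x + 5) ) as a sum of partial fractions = -2/(91*(2*x + 5)) + 2/(35*(2*x - 1)) - 9/(364*(x - 4)) + 1/(140*(x - 8))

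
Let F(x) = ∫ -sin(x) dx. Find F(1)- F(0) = -1 + cos(1)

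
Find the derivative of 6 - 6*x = -6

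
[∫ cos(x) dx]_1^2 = -sin(1) + sin(2)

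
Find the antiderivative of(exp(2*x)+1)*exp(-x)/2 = sinh(x) + C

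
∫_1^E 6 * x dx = -3 + 3*exp(2)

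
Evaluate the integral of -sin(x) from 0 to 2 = -1 + cos(2)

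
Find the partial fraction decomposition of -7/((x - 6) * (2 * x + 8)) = 7/(20*(x + 4)) - 7/(20*(x - 6))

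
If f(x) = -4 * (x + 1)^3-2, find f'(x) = -12*x^2 - 24*x - 12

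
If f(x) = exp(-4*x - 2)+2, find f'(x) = -4*exp(-4*x - 2)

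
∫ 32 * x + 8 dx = 16*x^2 + 8*x + C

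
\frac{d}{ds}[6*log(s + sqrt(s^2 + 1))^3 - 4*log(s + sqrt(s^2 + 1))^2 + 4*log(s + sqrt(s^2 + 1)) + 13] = (18*s*log(s + sqrt(s^2 + 1))^2 - 8*s*log(s + sqrt(s^2 + 1)) + 4*s + 18*sqrt(s^2 + 1)*log(s + sqrt(s^2 + 1))^2 - 8*sqrt(s^2 + 1)*log(s + sqrt(s^2 + 1)) + 4*sqrt(s^2 + 1))/(s^2 + s*sqrt(s^2 + 1) + 1)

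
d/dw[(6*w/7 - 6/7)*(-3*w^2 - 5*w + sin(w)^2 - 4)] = -54*w^2/7 + 6*w*sin(2*w)/7 - 24*w/7 - 6*sin(2*w)/7 - 3*cos(2*w)/7 + 9/7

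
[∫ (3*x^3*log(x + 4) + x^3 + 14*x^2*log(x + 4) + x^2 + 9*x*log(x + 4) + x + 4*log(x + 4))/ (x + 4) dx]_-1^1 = log(3) + 3*log(5)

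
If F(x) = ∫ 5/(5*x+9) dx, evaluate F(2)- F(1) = -log(14) + log(19)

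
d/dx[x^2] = 2*x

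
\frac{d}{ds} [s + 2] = 1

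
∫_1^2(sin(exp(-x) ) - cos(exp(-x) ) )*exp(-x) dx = sqrt(2)*(-sin(exp(-1) + pi/4) + sin(exp(-2) + pi/4))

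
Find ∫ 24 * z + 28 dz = 12*z^2 + 28*z + C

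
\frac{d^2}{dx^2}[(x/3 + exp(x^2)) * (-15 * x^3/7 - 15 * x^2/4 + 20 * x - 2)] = -60*x^5*exp(x^2)/7 - 15*x^4*exp(x^2) + 50*x^3*exp(x^2) - 91*x^2*exp(x^2)/2 - 60*x^2/7 + 750*x*exp(x^2)/7 - 15*x/2 - 23*exp(x^2)/2 + 40/3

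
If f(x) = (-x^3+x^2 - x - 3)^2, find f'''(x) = 120*x^3 - 120*x^2 + 72*x + 24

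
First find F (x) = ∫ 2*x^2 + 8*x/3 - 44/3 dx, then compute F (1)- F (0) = -38/3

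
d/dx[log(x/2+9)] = 1/(x + 18)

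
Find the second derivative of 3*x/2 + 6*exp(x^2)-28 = 24*x^2*exp(x^2) + 12*exp(x^2)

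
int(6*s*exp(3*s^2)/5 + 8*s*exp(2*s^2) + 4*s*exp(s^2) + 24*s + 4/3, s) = 12*s^2 + 4*s/3 + exp(3*s^2)/5 + 2*exp(2*s^2) + 2*exp(s^2) + C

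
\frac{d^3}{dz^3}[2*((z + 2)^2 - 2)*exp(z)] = 2*z^2*exp(z) + 20*z*exp(z) + 40*exp(z)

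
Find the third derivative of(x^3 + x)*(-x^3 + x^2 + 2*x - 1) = -120*x^3 + 60*x^2 + 24*x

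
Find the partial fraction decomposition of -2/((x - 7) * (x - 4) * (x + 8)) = -1/(90*(x + 8)) + 1/(18*(x - 4)) - 2/(45*(x - 7))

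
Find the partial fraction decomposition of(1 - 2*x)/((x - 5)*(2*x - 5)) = 8/(5*(2*x - 5)) - 9/(5*(x - 5))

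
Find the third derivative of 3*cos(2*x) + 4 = 24*sin(2*x)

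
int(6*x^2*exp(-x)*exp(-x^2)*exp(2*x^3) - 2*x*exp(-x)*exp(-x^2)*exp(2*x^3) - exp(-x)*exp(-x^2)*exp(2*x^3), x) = exp(x*(2*x^2 - x - 1)) + C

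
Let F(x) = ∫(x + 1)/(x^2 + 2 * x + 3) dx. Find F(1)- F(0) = -log(3)/2 + log(6)/2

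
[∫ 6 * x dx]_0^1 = 3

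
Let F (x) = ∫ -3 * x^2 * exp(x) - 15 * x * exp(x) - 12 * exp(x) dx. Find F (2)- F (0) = 3 - 33*exp(2)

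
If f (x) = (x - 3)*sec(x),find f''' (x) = (-x*sin(x)/cos(x) + 6*x*sin(x)/cos(x)^3 + 3*sin(x)/cos(x) - 18*sin(x)/cos(x)^3 - 3 + 6/cos(x)^2)/cos(x)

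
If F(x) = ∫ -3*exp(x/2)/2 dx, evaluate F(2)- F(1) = -3*E + 3*exp(1/2)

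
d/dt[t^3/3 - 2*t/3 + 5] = t^2 - 2/3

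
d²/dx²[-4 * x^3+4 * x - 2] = -24*x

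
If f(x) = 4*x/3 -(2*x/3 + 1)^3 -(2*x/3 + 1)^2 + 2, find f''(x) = -16*x/9 - 32/9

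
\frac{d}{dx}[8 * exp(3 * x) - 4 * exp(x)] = 24*exp(3*x) - 4*exp(x)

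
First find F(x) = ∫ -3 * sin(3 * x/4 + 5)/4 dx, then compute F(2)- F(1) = -cos(23/4) + cos(13/2)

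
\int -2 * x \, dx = -x^2 + C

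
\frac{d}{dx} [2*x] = 2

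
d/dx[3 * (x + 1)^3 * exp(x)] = 3*x^3*exp(x) + 18*x^2*exp(x) + 27*x*exp(x) + 12*exp(x)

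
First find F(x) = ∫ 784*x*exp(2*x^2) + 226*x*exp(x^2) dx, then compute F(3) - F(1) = -4*(2 + 7*E)^2 - E + exp(9) + 4*(2 + 7*exp(9))^2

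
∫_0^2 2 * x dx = 4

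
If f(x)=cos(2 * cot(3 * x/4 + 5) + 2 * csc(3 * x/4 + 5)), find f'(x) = 3*sin(2*cot(3*x/4 + 5) + 2*csc(3*x/4 + 5))*cot(3*x/4 + 5)^2/2 + 3*sin(2*cot(3*x/4 + 5) + 2*csc(3*x/4 + 5))*cot(3*x/4 + 5)*csc(3*x/4 + 5)/2 + 3*sin(2*cot(3*x/4 + 5) + 2*csc(3*x/4 + 5))/2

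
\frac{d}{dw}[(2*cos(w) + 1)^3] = 6*(4*sin(w)^2 - 4*cos(w) - 5)*sin(w)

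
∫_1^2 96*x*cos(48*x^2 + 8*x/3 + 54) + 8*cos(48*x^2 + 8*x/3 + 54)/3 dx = sin(754/3) - sin(314/3)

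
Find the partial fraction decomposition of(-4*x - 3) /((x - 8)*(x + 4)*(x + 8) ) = 29/(64*(x + 8)) - 13/(48*(x + 4)) - 35/(192*(x - 8))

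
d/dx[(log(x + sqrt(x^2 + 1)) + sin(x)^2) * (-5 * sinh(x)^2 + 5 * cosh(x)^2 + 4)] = 9*(x^2*sin(2*x) + x*sqrt(x^2 + 1)*sin(2*x) + x + sqrt(x^2 + 1) + sin(2*x))/(x^2 + x*sqrt(x^2 + 1) + 1)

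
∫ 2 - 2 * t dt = -t^2 + 2*t + C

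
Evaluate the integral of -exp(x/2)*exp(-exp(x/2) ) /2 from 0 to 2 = -exp(-1) + exp(-E)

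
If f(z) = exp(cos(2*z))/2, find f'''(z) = E*(sin(2*z) + 6*sin(4*z) + sin(6*z))*exp(cos(2*z) - 1)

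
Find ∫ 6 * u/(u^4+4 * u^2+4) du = 3*(3*u^2 + 5)/(u^2 + 2) + C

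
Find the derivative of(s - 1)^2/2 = s - 1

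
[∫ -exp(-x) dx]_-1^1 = -E + exp(-1)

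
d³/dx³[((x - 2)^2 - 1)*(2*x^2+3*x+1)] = 48*x - 30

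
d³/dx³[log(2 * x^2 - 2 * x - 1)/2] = (16*x^3 - 24*x^2 + 48*x - 20)/(8*x^6 - 24*x^5 + 12*x^4 + 16*x^3 - 6*x^2 - 6*x - 1)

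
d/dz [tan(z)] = cos(z)^(-2)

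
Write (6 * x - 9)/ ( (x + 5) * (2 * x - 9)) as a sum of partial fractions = 36/(19*(2*x - 9)) + 39/(19*(x + 5))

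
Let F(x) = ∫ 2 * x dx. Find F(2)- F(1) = 3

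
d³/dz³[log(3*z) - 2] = 2/z^3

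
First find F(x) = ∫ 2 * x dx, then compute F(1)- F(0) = 1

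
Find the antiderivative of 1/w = log(-w) + C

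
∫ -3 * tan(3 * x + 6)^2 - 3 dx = -tan(3*x + 6) + C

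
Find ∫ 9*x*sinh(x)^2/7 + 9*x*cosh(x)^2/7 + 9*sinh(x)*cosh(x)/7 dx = 9*x*sinh(2*x)/14 + C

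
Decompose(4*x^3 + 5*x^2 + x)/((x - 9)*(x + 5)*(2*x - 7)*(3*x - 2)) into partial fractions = 22/(1445*(3*x - 2)) - 1890/(3179*(2*x - 7)) + 190/(2023*(x + 5)) + 333/(385*(x - 9))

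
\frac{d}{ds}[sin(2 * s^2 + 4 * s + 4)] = 4*(s + 1)*cos(2*s^2 + 4*s + 4)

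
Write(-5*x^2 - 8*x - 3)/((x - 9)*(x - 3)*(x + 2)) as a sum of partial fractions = -7/(55*(x + 2)) + 12/(5*(x - 3)) - 80/(11*(x - 9))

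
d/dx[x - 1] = 1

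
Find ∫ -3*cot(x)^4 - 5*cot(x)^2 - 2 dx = (cot(x)^2 + 2)*cot(x) + C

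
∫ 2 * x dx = x^2 + C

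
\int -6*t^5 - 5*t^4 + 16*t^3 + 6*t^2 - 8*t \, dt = -t^6 - t^5 + 4*t^4 + 2*t^3 - 4*t^2 + C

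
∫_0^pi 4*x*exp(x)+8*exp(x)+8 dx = -12 + (2 + exp(pi))*(4 + 4*pi)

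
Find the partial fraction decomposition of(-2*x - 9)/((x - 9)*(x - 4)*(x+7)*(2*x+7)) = -16/(2625*(2*x + 7)) - 5/(1232*(x + 7)) + 17/(825*(x - 4)) - 27/(2000*(x - 9))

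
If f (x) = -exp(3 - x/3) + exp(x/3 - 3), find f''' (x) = (exp(2*x/3 - 6) + 1)*exp(3 - x/3)/27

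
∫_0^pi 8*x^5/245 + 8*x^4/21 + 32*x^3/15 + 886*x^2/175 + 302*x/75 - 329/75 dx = -5/3 + 2*pi^3/175 + 2*pi^2/25 + 7*pi/25 + (-5 + 2*pi^3/7 + 2*pi^2 + 7*pi)^2/15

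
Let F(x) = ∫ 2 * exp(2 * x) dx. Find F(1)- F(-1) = -(-1 + exp(-1))*(exp(-1) + 1) + (-1 + E)*(1 + E)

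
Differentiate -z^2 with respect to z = -2*z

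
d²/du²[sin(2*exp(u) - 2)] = -4*exp(2*u)*sin(2*exp(u) - 2) + 2*exp(u)*cos(2*exp(u) - 2)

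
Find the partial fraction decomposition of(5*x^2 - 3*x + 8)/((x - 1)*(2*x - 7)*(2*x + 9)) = 491/(352*(2*x + 9)) + 47/(32*(2*x - 7)) - 2/(11*(x - 1))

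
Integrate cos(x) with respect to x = sin(x) + C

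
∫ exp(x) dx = exp(x) + C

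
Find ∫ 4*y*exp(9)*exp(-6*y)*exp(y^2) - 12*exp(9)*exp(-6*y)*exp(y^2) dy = 2*exp((y - 3)^2) + C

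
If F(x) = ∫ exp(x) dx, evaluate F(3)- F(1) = -E + exp(3)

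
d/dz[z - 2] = 1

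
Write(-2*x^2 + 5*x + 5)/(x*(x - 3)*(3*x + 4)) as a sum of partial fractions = -47/(52*(3*x + 4)) + 2/(39*(x - 3)) - 5/(12*x)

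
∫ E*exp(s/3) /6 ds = exp(s/3 + 1)/2 + C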